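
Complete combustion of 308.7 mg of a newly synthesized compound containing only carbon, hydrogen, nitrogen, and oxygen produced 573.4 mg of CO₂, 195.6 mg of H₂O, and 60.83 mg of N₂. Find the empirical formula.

mol C = 0.5734 g CO₂ ÷ 44.009 g/mol = 0.013029 mol
mol H = 2 × 0.1956 g H₂O ÷ 18.015 g/mol = 0.021715 mol
mol N = 2 × 0.06083 g N₂ ÷ 28.014 g/mol = 0.0043428 mol
mass O = 0.3087 − (0.15649 + 0.021889 + 0.060830) = 0.069488 g → mol O = 0.069488 ÷ 15.999 = 0.0043433 mol
Divide by the smallest (0.0043428 mol): C 3.000, H 5.000, N 1.000, O 1.000

C3H5NO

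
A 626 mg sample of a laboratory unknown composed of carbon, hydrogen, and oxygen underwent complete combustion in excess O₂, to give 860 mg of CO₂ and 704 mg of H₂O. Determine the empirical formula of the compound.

mol C = 0.860 g CO₂ ÷ 44.009 g/mol = 0.01954 mol
mol H = 2 × 0.704 g H₂O ÷ 18.015 g/mol = 0.07816 mol
mass O = 0.626 − (0.2347 + 0.07878) = 0.3125 g → mol O = 0.3125 ÷ 15.999 = 0.01953 mol
Divide by the smallest (0.01953 mol): C 1.000, H 4.001, O 1.000

CH4O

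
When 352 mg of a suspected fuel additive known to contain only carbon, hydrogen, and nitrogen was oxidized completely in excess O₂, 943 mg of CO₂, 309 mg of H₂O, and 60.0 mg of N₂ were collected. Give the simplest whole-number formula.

C5H8N

mol C = 0.943 g CO₂ ÷ 44.009 g/mol = 0.02143 mol
mol H = 2 × 0.309 g H₂O ÷ 18.015 g/mol = 0.03430 mol
mol N = 2 × 0.0600 g N₂ ÷ 28.014 g/mol = 0.004284 mol
Divide by the smallest (0.004284 mol): C 5.002, H 8.008, N 1.000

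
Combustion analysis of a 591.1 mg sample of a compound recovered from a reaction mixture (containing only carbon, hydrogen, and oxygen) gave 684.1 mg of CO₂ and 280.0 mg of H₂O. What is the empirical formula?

C2H4O3

mol C = 0.6841 g CO₂ ÷ 44.009 g/mol = 0.015545 mol
mol H = 2 × 0.2800 g H₂O ÷ 18.015 g/mol = 0.031085 mol
mass O = 0.5911 − (0.18671 + 0.031334) = 0.37306 g → mol O = 0.37306 ÷ 15.999 = 0.023318 mol
Divide by the smallest (0.015545 mol): C 1.000, H 2.000, O 1.500
Multiplying each by 2 gives whole numbers: C 2.00, H 4.00, O 3.00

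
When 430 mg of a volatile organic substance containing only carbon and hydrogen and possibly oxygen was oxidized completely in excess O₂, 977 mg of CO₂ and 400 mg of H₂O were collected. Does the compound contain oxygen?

mol C = 0.977 g CO₂ ÷ 44.009 g/mol = 0.02220 mol
mol H = 2 × 0.400 g H₂O ÷ 18.015 g/mol = 0.04441 mol
C and H account for only 0.3114 g of the 0.430 g sample; the remaining 0.1186 g must be oxygen.

yes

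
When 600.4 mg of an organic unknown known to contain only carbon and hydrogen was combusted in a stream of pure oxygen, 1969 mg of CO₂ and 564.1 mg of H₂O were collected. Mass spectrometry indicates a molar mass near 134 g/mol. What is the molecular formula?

C10H14

mol C = 1.969 g CO₂ ÷ 44.009 g/mol = 0.044741 mol
mol H = 2 × 0.5641 g H₂O ÷ 18.015 g/mol = 0.062626 mol
Divide by the smallest (0.044741 mol): C 1.000, H 1.400
Multiplying each by 5 gives whole numbers: C 5.00, H 7.00
Empirical formula: C5H7
Empirical-formula mass = 67.11 g/mol; 134 ÷ 67.11 ≈ 2, so the molecular formula is C10H14.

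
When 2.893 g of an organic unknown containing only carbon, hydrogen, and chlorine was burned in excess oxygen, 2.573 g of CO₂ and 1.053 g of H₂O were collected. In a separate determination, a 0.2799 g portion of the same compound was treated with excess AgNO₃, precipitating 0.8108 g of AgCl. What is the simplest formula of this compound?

mol C = 2.573 g CO₂ ÷ 44.009 g/mol = 0.058465 mol
mol H = 2 × 1.053 g H₂O ÷ 18.015 g/mol = 0.11690 mol
From the AgCl data: mol Cl per gram of compound = (0.8108 ÷ 143.318) ÷ 0.2799 = 0.020212 mol/g, so in the 2.893 g combustion sample mol Cl = 0.058473 mol
Divide by the smallest (0.058465 mol): C 1.000, H 2.000, Cl 1.000

CH2Cl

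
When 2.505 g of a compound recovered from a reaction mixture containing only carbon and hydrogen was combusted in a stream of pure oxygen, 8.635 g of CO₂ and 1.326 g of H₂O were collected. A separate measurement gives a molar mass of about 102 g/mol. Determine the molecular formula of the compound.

C8H6

mol C = 8.635 g CO₂ ÷ 44.009 g/mol = 0.19621 mol
mol H = 2 × 1.326 g H₂O ÷ 18.015 g/mol = 0.14721 mol
Divide by the smallest (0.14721 mol): C 1.333, H 1.000
Multiplying each by 3 gives whole numbers: C 4.00, H 3.00
Empirical formula: C4H3
Empirical-formula mass = 51.07 g/mol; 102 ÷ 51.07 ≈ 2, so the molecular formula is C8H6.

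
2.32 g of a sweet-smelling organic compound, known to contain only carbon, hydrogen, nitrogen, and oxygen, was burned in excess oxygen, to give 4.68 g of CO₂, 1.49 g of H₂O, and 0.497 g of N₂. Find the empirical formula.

C9H14N3O2

mol C = 4.68 g CO₂ ÷ 44.009 g/mol = 0.1063 mol
mol H = 2 × 1.49 g H₂O ÷ 18.015 g/mol = 0.1654 mol
mol N = 2 × 0.497 g N₂ ÷ 28.014 g/mol = 0.03548 mol
mass O = 2.32 − (1.277 + 0.1667 + 0.4970) = 0.3790 g → mol O = 0.3790 ÷ 15.999 = 0.02369 mol
Divide by the smallest (0.02369 mol): C 4.489, H 6.983, N 1.498, O 1.000
Multiplying each by 2 gives whole numbers: C 8.98, H 13.97, N 3.00, O 2.00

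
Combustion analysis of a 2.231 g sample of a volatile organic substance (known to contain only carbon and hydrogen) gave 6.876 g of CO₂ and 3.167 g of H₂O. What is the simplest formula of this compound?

mol C = 6.876 g CO₂ ÷ 44.009 g/mol = 0.15624 mol
mol H = 2 × 3.167 g H₂O ÷ 18.015 g/mol = 0.35160 mol
Divide by the smallest (0.15624 mol): C 1.000, H 2.250
Multiplying each by 4 gives whole numbers: C 4.00, H 9.00

C4H9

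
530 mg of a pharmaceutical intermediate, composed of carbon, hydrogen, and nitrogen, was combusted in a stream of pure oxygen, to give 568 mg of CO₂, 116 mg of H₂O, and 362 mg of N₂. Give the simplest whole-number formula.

CHN2

mol C = 0.568 g CO₂ ÷ 44.009 g/mol = 0.01291 mol
mol H = 2 × 0.116 g H₂O ÷ 18.015 g/mol = 0.01288 mol
mol N = 2 × 0.362 g N₂ ÷ 28.014 g/mol = 0.02584 mol
Divide by the smallest (0.01288 mol): C 1.002, H 1.000, N 2.007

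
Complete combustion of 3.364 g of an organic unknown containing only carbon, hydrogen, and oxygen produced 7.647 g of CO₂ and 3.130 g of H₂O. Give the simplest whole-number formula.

C3H6O

mol C = 7.647 g CO₂ ÷ 44.009 g/mol = 0.17376 mol
mol H = 2 × 3.130 g H₂O ÷ 18.015 g/mol = 0.34749 mol
mass O = 3.364 − (2.0870 + 0.35027) = 0.92670 g → mol O = 0.92670 ÷ 15.999 = 0.057922 mol
Divide by the smallest (0.057922 mol): C 3.000, H 5.999, O 1.000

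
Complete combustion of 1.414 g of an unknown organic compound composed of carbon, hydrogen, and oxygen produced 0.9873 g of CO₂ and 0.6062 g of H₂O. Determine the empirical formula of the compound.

mol C = 0.9873 g CO₂ ÷ 44.009 g/mol = 0.022434 mol
mol H = 2 × 0.6062 g H₂O ÷ 18.015 g/mol = 0.067299 mol
mass O = 1.414 − (0.26946 + 0.067838) = 1.0767 g → mol O = 1.0767 ÷ 15.999 = 0.067298 mol
Divide by the smallest (0.022434 mol): C 1.000, H 3.000, O 3.000

CH3O3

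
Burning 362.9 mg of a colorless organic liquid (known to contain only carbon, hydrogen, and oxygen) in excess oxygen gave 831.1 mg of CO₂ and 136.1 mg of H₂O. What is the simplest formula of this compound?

C5H4O2

mol C = 0.8311 g CO₂ ÷ 44.009 g/mol = 0.018885 mol
mol H = 2 × 0.1361 g H₂O ÷ 18.015 g/mol = 0.015110 mol
mass O = 0.3629 − (0.22683 + 0.015231) = 0.12084 g → mol O = 0.12084 ÷ 15.999 = 0.0075533 mol
Divide by the smallest (0.0075533 mol): C 2.500, H 2.000, O 1.000
Multiplying each by 2 gives whole numbers: C 5.00, H 4.00, O 2.00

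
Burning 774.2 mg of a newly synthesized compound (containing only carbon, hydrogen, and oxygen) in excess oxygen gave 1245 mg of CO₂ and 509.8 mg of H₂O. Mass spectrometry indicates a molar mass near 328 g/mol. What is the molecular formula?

C12H24O10

mol C = 1.245 g CO₂ ÷ 44.009 g/mol = 0.028290 mol
mol H = 2 × 0.5098 g H₂O ÷ 18.015 g/mol = 0.056597 mol
mass O = 0.7742 − (0.33979 + 0.057050) = 0.37736 g → mol O = 0.37736 ÷ 15.999 = 0.023587 mol
Divide by the smallest (0.023587 mol): C 1.199, H 2.400, O 1.000
Multiplying each by 5 gives whole numbers: C 6.00, H 12.00, O 5.00
Empirical formula: C6H12O5
Empirical-formula mass = 164.16 g/mol; 328 ÷ 164.16 ≈ 2, so the molecular formula is C12H24O10.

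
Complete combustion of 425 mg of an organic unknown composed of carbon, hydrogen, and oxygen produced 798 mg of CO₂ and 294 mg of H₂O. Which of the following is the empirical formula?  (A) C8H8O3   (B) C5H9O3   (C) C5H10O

(B) C5H9O3

mol C = 0.798 g CO₂ ÷ 44.009 g/mol = 0.01813 mol
mol H = 2 × 0.294 g H₂O ÷ 18.015 g/mol = 0.03264 mol
mass O = 0.425 − (0.2178 + 0.03290) = 0.1743 g → mol O = 0.1743 ÷ 15.999 = 0.01089 mol
Divide by the smallest (0.01089 mol): C 1.664, H 2.996, O 1.000
Multiplying each by 3 gives whole numbers: C 4.99, H 8.99, O 3.00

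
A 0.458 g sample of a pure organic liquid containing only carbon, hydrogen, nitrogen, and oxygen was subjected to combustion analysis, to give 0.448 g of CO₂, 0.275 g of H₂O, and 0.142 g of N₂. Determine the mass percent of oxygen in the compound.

mol C = 0.448 g CO₂ ÷ 44.009 g/mol = 0.01018 mol
mol H = 2 × 0.275 g H₂O ÷ 18.015 g/mol = 0.03053 mol
mol N = 2 × 0.142 g N₂ ÷ 28.014 g/mol = 0.01014 mol
mass O = 0.458 − (0.1223 + 0.03077 + 0.1420) = 0.1630 g → mol O = 0.1630 ÷ 15.999 = 0.01019 mol
mass % O = 0.1630 g ÷ 0.458 g × 100%

35.6%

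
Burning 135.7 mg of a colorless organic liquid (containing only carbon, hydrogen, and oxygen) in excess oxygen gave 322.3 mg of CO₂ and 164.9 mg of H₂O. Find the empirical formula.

C4H10O

mol C = 0.3223 g CO₂ ÷ 44.009 g/mol = 0.0073235 mol
mol H = 2 × 0.1649 g H₂O ÷ 18.015 g/mol = 0.018307 mol
mass O = 0.1357 − (0.087963 + 0.018453) = 0.029284 g → mol O = 0.029284 ÷ 15.999 = 0.0018304 mol
Divide by the smallest (0.0018304 mol): C 4.001, H 10.002, O 1.000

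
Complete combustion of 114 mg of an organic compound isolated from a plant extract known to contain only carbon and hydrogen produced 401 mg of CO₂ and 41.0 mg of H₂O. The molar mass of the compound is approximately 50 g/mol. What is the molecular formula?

mol C = 0.401 g CO₂ ÷ 44.009 g/mol = 0.009112 mol
mol H = 2 × 0.0410 g H₂O ÷ 18.015 g/mol = 0.004552 mol
Divide by the smallest (0.004552 mol): C 2.002, H 1.000
Empirical formula: C2H
Empirical-formula mass = 25.03 g/mol; 50 ÷ 25.03 ≈ 2, so the molecular formula is C4H2.

C4H2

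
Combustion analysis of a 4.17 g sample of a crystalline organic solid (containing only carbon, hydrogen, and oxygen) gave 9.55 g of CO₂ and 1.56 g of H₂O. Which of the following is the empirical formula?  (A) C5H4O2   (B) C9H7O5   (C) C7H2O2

mol C = 9.55 g CO₂ ÷ 44.009 g/mol = 0.2170 mol
mol H = 2 × 1.56 g H₂O ÷ 18.015 g/mol = 0.1732 mol
mass O = 4.17 − (2.606 + 0.1746) = 1.389 g → mol O = 1.389 ÷ 15.999 = 0.08682 mol
Divide by the smallest (0.08682 mol): C 2.499, H 1.995, O 1.000
Multiplying each by 2 gives whole numbers: C 5.00, H 3.99, O 2.00

(A) C5H4O2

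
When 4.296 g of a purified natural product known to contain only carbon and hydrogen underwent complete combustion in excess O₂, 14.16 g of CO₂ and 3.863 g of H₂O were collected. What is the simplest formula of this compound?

C3H4

mol C = 14.16 g CO₂ ÷ 44.009 g/mol = 0.32175 mol
mol H = 2 × 3.863 g H₂O ÷ 18.015 g/mol = 0.42886 mol
Divide by the smallest (0.32175 mol): C 1.000, H 1.333
Multiplying each by 3 gives whole numbers: C 3.00, H 4.00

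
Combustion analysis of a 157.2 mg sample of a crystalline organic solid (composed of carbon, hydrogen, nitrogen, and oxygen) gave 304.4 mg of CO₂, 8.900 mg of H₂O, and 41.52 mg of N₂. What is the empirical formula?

mol C = 0.3044 g CO₂ ÷ 44.009 g/mol = 0.0069168 mol
mol H = 2 × 0.008900 g H₂O ÷ 18.015 g/mol = 0.00098807 mol
mol N = 2 × 0.04152 g N₂ ÷ 28.014 g/mol = 0.0029642 mol
mass O = 0.1572 − (0.083077 + 0.00099597 + 0.041520) = 0.031607 g → mol O = 0.031607 ÷ 15.999 = 0.0019755 mol
Divide by the smallest (0.00098807 mol): C 7.000, H 1.000, N 3.000, O 1.999

C7HN3O2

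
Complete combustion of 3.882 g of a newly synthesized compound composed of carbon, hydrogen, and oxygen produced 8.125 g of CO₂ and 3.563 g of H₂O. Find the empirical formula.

C7H15O3

mol C = 8.125 g CO₂ ÷ 44.009 g/mol = 0.18462 mol
mol H = 2 × 3.563 g H₂O ÷ 18.015 g/mol = 0.39556 mol
mass O = 3.882 − (2.2175 + 0.39872) = 1.2658 g → mol O = 1.2658 ÷ 15.999 = 0.079117 mol
Divide by the smallest (0.079117 mol): C 2.334, H 5.000, O 1.000
Multiplying each by 3 gives whole numbers: C 7.00, H 15.00, O 3.00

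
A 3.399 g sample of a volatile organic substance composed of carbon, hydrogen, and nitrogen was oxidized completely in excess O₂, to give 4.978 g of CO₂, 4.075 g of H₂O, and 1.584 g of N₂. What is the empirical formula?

CH4N

mol C = 4.978 g CO₂ ÷ 44.009 g/mol = 0.11311 mol
mol H = 2 × 4.075 g H₂O ÷ 18.015 g/mol = 0.45240 mol
mol N = 2 × 1.584 g N₂ ÷ 28.014 g/mol = 0.11309 mol
Divide by the smallest (0.11309 mol): C 1.000, H 4.000, N 1.000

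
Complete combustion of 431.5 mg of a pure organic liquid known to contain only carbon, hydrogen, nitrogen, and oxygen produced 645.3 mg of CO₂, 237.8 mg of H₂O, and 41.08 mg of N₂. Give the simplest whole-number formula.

C5H9NO4

mol C = 0.6453 g CO₂ ÷ 44.009 g/mol = 0.014663 mol
mol H = 2 × 0.2378 g H₂O ÷ 18.015 g/mol = 0.026400 mol
mol N = 2 × 0.04108 g N₂ ÷ 28.014 g/mol = 0.0029328 mol
mass O = 0.4315 − (0.17612 + 0.026611 + 0.041080) = 0.18769 g → mol O = 0.18769 ÷ 15.999 = 0.011732 mol
Divide by the smallest (0.0029328 mol): C 5.000, H 9.002, N 1.000, O 4.000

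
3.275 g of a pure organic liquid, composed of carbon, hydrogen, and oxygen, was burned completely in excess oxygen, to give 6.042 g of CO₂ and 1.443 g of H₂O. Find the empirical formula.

mol C = 6.042 g CO₂ ÷ 44.009 g/mol = 0.13729 mol
mol H = 2 × 1.443 g H₂O ÷ 18.015 g/mol = 0.16020 mol
mass O = 3.275 − (1.6490 + 0.16148) = 1.4645 g → mol O = 1.4645 ÷ 15.999 = 0.091539 mol
Divide by the smallest (0.091539 mol): C 1.500, H 1.750, O 1.000
Multiplying each by 4 gives whole numbers: C 6.00, H 7.00, O 4.00

C6H7O4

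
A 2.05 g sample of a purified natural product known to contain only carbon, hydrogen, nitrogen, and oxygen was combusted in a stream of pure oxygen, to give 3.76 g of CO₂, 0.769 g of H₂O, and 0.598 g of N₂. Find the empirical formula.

mol C = 3.76 g CO₂ ÷ 44.009 g/mol = 0.08544 mol
mol H = 2 × 0.769 g H₂O ÷ 18.015 g/mol = 0.08537 mol
mol N = 2 × 0.598 g N₂ ÷ 28.014 g/mol = 0.04269 mol
mass O = 2.05 − (1.026 + 0.08606 + 0.5980) = 0.3398 g → mol O = 0.3398 ÷ 15.999 = 0.02124 mol
Divide by the smallest (0.02124 mol): C 4.023, H 4.020, N 2.010, O 1.000

C4H4N2O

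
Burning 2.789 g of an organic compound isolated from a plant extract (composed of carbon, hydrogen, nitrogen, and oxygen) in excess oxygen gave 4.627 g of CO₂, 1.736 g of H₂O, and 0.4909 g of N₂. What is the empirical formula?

mol C = 4.627 g CO₂ ÷ 44.009 g/mol = 0.10514 mol
mol H = 2 × 1.736 g H₂O ÷ 18.015 g/mol = 0.19273 mol
mol N = 2 × 0.4909 g N₂ ÷ 28.014 g/mol = 0.035047 mol
mass O = 2.789 − (1.2628 + 0.19427 + 0.49090) = 0.84102 g → mol O = 0.84102 ÷ 15.999 = 0.052567 mol
Divide by the smallest (0.035047 mol): C 3.000, H 5.499, N 1.000, O 1.500
Multiplying each by 2 gives whole numbers: C 6.00, H 11.00, N 2.00, O 3.00

C6H11N2O3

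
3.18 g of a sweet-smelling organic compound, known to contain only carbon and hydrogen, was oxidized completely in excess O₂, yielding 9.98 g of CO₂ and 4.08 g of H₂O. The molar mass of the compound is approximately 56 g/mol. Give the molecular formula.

mol C = 9.98 g CO₂ ÷ 44.009 g/mol = 0.2268 mol
mol H = 2 × 4.08 g H₂O ÷ 18.015 g/mol = 0.4530 mol
Divide by the smallest (0.2268 mol): C 1.000, H 1.997
Empirical formula: CH2
Empirical-formula mass = 14.03 g/mol; 56 ÷ 14.03 ≈ 4, so the molecular formula is C4H8.

C4H8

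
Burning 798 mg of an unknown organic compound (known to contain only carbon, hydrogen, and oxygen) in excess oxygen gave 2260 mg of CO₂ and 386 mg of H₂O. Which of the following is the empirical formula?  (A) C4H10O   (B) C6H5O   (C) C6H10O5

mol C = 2.26 g CO₂ ÷ 44.009 g/mol = 0.05135 mol
mol H = 2 × 0.386 g H₂O ÷ 18.015 g/mol = 0.04285 mol
mass O = 0.798 − (0.6168 + 0.04320) = 0.1380 g → mol O = 0.1380 ÷ 15.999 = 0.008626 mol
Divide by the smallest (0.008626 mol): C 5.954, H 4.968, O 1.000

(B) C6H5O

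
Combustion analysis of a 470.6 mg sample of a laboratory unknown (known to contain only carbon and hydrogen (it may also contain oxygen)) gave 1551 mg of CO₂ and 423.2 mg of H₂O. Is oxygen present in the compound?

mol C = 1.551 g CO₂ ÷ 44.009 g/mol = 0.035243 mol
mol H = 2 × 0.4232 g H₂O ÷ 18.015 g/mol = 0.046983 mol
C and H together account for 0.47066 g — essentially the entire 0.4706 g sample — so the compound contains no oxygen.

no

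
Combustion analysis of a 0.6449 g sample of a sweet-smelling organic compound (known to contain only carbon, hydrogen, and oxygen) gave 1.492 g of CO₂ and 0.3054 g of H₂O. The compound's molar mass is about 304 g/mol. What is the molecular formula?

C16H16O6

mol C = 1.492 g CO₂ ÷ 44.009 g/mol = 0.033902 mol
mol H = 2 × 0.3054 g H₂O ÷ 18.015 g/mol = 0.033905 mol
mass O = 0.6449 − (0.40720 + 0.034176) = 0.20352 g → mol O = 0.20352 ÷ 15.999 = 0.012721 mol
Divide by the smallest (0.012721 mol): C 2.665, H 2.665, O 1.000
Multiplying each by 3 gives whole numbers: C 8.00, H 8.00, O 3.00
Empirical formula: C8H8O3
Empirical-formula mass = 152.15 g/mol; 304 ÷ 152.15 ≈ 2, so the molecular formula is C16H16O6.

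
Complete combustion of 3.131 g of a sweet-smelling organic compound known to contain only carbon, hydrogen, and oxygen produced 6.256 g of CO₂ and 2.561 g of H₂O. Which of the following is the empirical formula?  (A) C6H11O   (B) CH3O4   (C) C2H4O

(C) C2H4O

mol C = 6.256 g CO₂ ÷ 44.009 g/mol = 0.14215 mol
mol H = 2 × 2.561 g H₂O ÷ 18.015 g/mol = 0.28432 mol
mass O = 3.131 − (1.7074 + 0.28659) = 1.1370 g → mol O = 1.1370 ÷ 15.999 = 0.071068 mol
Divide by the smallest (0.071068 mol): C 2.000, H 4.001, O 1.000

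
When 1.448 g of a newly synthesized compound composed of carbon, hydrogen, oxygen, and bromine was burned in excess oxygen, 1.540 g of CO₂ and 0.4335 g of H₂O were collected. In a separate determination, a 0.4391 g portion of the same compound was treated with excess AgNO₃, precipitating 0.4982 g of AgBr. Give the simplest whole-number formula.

C8H11Br2O4

mol C = 1.540 g CO₂ ÷ 44.009 g/mol = 0.034993 mol
mol H = 2 × 0.4335 g H₂O ÷ 18.015 g/mol = 0.048127 mol
From the AgBr data: mol Br per gram of compound = (0.4982 ÷ 187.772) ÷ 0.4391 = 0.0060424 mol/g, so in the 1.448 g combustion sample mol Br = 0.0087494 mol
mass O = 1.448 − (0.42030 + 0.048512 + 0.69911) = 0.28008 g → mol O = 0.28008 ÷ 15.999 = 0.017506 mol
Divide by the smallest (0.0087494 mol): C 3.999, H 5.501, Br 1.000, O 2.001
Multiplying each by 2 gives whole numbers: C 8.00, H 11.00, Br 2.00, O 4.00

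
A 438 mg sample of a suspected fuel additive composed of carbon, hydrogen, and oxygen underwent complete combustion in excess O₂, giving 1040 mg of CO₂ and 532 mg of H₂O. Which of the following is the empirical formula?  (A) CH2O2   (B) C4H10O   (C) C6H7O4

mol C = 1.04 g CO₂ ÷ 44.009 g/mol = 0.02363 mol
mol H = 2 × 0.532 g H₂O ÷ 18.015 g/mol = 0.05906 mol
mass O = 0.438 − (0.2838 + 0.05953) = 0.09463 g → mol O = 0.09463 ÷ 15.999 = 0.005915 mol
Divide by the smallest (0.005915 mol): C 3.995, H 9.986, O 1.000

(B) C4H10O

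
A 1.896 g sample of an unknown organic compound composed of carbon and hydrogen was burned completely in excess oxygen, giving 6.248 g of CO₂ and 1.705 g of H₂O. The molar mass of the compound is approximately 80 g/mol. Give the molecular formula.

C6H8

mol C = 6.248 g CO₂ ÷ 44.009 g/mol = 0.14197 mol
mol H = 2 × 1.705 g H₂O ÷ 18.015 g/mol = 0.18929 mol
Divide by the smallest (0.14197 mol): C 1.000, H 1.333
Multiplying each by 3 gives whole numbers: C 3.00, H 4.00
Empirical formula: C3H4
Empirical-formula mass = 40.06 g/mol; 80 ÷ 40.06 ≈ 2, so the molecular formula is C6H8.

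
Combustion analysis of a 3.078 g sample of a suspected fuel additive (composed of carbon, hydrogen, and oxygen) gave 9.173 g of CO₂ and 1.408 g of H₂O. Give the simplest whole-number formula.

mol C = 9.173 g CO₂ ÷ 44.009 g/mol = 0.20843 mol
mol H = 2 × 1.408 g H₂O ÷ 18.015 g/mol = 0.15631 mol
mass O = 3.078 − (2.5035 + 0.15756) = 0.41693 g → mol O = 0.41693 ÷ 15.999 = 0.026060 mol
Divide by the smallest (0.026060 mol): C 7.998, H 5.998, O 1.000

C8H6O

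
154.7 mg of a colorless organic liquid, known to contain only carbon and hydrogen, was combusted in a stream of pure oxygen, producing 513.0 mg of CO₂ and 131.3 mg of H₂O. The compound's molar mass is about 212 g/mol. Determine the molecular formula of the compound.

C16H20

mol C = 0.5130 g CO₂ ÷ 44.009 g/mol = 0.011657 mol
mol H = 2 × 0.1313 g H₂O ÷ 18.015 g/mol = 0.014577 mol
Divide by the smallest (0.011657 mol): C 1.000, H 1.251
Multiplying each by 4 gives whole numbers: C 4.00, H 5.00
Empirical formula: C4H5
Empirical-formula mass = 53.08 g/mol; 212 ÷ 53.08 ≈ 4, so the molecular formula is C16H20.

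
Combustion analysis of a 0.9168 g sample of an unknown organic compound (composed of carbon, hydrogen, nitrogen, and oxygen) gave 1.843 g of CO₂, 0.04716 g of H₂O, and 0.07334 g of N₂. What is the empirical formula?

C8HNO4

mol C = 1.843 g CO₂ ÷ 44.009 g/mol = 0.041878 mol
mol H = 2 × 0.04716 g H₂O ÷ 18.015 g/mol = 0.0052356 mol
mol N = 2 × 0.07334 g N₂ ÷ 28.014 g/mol = 0.0052360 mol
mass O = 0.9168 − (0.50299 + 0.0052775 + 0.073340) = 0.33519 g → mol O = 0.33519 ÷ 15.999 = 0.020951 mol
Divide by the smallest (0.0052356 mol): C 7.999, H 1.000, N 1.000, O 4.002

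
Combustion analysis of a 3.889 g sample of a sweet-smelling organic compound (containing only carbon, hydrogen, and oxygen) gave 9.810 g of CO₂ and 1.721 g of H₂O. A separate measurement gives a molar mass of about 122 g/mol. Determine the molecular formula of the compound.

C7H6O2

mol C = 9.810 g CO₂ ÷ 44.009 g/mol = 0.22291 mol
mol H = 2 × 1.721 g H₂O ÷ 18.015 g/mol = 0.19106 mol
mass O = 3.889 − (2.6774 + 0.19259) = 1.0190 g → mol O = 1.0190 ÷ 15.999 = 0.063695 mol
Divide by the smallest (0.063695 mol): C 3.500, H 3.000, O 1.000
Multiplying each by 2 gives whole numbers: C 7.00, H 6.00, O 2.00
Empirical formula: C7H6O2
Empirical-formula mass = 122.12 g/mol; 122 ÷ 122.12 ≈ 1, so the molecular formula is C7H6O2.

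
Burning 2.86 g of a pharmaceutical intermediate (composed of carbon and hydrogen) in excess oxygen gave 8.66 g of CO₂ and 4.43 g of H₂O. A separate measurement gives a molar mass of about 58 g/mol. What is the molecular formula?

mol C = 8.66 g CO₂ ÷ 44.009 g/mol = 0.1968 mol
mol H = 2 × 4.43 g H₂O ÷ 18.015 g/mol = 0.4918 mol
Divide by the smallest (0.1968 mol): C 1.000, H 2.499
Multiplying each by 2 gives whole numbers: C 2.00, H 5.00
Empirical formula: C2H5
Empirical-formula mass = 29.06 g/mol; 58 ÷ 29.06 ≈ 2, so the molecular formula is C4H10.

C4H10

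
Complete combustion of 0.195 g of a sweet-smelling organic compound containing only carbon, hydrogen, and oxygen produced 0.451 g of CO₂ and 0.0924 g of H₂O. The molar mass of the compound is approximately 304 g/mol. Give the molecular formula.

mol C = 0.451 g CO₂ ÷ 44.009 g/mol = 0.01025 mol
mol H = 2 × 0.0924 g H₂O ÷ 18.015 g/mol = 0.01026 mol
mass O = 0.195 − (0.1231 + 0.01034) = 0.06157 g → mol O = 0.06157 ÷ 15.999 = 0.003849 mol
Divide by the smallest (0.003849 mol): C 2.663, H 2.665, O 1.000
Multiplying each by 3 gives whole numbers: C 7.99, H 8.00, O 3.00
Empirical formula: C8H8O3
Empirical-formula mass = 152.15 g/mol; 304 ÷ 152.15 ≈ 2, so the molecular formula is C16H16O6.

C16H16O6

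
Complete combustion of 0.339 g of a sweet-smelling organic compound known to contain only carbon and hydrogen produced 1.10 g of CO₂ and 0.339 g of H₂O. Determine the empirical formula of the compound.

mol C = 1.10 g CO₂ ÷ 44.009 g/mol = 0.02499 mol
mol H = 2 × 0.339 g H₂O ÷ 18.015 g/mol = 0.03764 mol
Divide by the smallest (0.02499 mol): C 1.000, H 1.506
Multiplying each by 2 gives whole numbers: C 2.00, H 3.01

C2H3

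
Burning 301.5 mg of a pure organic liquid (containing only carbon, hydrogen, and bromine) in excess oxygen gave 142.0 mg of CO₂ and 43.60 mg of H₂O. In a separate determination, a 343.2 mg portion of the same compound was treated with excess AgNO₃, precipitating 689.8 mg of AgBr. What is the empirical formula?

C2H3Br2

mol C = 0.1420 g CO₂ ÷ 44.009 g/mol = 0.0032266 mol
mol H = 2 × 0.04360 g H₂O ÷ 18.015 g/mol = 0.0048404 mol
From the AgBr data: mol Br per gram of compound = (0.6898 ÷ 187.772) ÷ 0.3432 = 0.010704 mol/g, so in the 0.3015 g combustion sample mol Br = 0.0032272 mol
Divide by the smallest (0.0032266 mol): C 1.000, H 1.500, Br 1.000
Multiplying each by 2 gives whole numbers: C 2.00, H 3.00, Br 2.00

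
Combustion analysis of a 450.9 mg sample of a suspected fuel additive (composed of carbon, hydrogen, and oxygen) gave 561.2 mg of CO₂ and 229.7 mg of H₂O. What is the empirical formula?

C3H6O4

mol C = 0.5612 g CO₂ ÷ 44.009 g/mol = 0.012752 mol
mol H = 2 × 0.2297 g H₂O ÷ 18.015 g/mol = 0.025501 mol
mass O = 0.4509 − (0.15316 + 0.025705) = 0.27203 g → mol O = 0.27203 ÷ 15.999 = 0.017003 mol
Divide by the smallest (0.012752 mol): C 1.000, H 2.000, O 1.333
Multiplying each by 3 gives whole numbers: C 3.00, H 6.00, O 4.00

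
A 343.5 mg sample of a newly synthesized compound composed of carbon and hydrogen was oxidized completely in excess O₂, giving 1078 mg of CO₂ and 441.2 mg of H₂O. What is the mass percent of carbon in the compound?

85.65%

mol C = 1.078 g CO₂ ÷ 44.009 g/mol = 0.024495 mol
mol H = 2 × 0.4412 g H₂O ÷ 18.015 g/mol = 0.048981 mol
mass % C = 0.29421 g ÷ 0.3435 g × 100%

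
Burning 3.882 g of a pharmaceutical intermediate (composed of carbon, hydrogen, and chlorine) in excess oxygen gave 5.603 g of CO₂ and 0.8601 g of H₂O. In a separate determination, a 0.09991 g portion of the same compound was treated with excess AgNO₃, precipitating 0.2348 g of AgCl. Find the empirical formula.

mol C = 5.603 g CO₂ ÷ 44.009 g/mol = 0.12731 mol
mol H = 2 × 0.8601 g H₂O ÷ 18.015 g/mol = 0.095487 mol
From the AgCl data: mol Cl per gram of compound = (0.2348 ÷ 143.318) ÷ 0.09991 = 0.016398 mol/g, so in the 3.882 g combustion sample mol Cl = 0.063657 mol
Divide by the smallest (0.063657 mol): C 2.000, H 1.500, Cl 1.000
Multiplying each by 2 gives whole numbers: C 4.00, H 3.00, Cl 2.00

C4H3Cl2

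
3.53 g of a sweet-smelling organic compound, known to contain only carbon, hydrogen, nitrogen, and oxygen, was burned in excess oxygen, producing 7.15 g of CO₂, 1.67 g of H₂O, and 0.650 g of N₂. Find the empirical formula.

mol C = 7.15 g CO₂ ÷ 44.009 g/mol = 0.1625 mol
mol H = 2 × 1.67 g H₂O ÷ 18.015 g/mol = 0.1854 mol
mol N = 2 × 0.650 g N₂ ÷ 28.014 g/mol = 0.04641 mol
mass O = 3.53 − (1.951 + 0.1869 + 0.6500) = 0.7417 g → mol O = 0.7417 ÷ 15.999 = 0.04636 mol
Divide by the smallest (0.04636 mol): C 3.504, H 3.999, N 1.001, O 1.000
Multiplying each by 2 gives whole numbers: C 7.01, H 8.00, N 2.00, O 2.00

C7H8N2O2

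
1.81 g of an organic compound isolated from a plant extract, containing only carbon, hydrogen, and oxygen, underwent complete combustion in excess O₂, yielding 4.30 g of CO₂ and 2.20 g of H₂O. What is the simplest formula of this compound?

mol C = 4.30 g CO₂ ÷ 44.009 g/mol = 0.09771 mol
mol H = 2 × 2.20 g H₂O ÷ 18.015 g/mol = 0.2442 mol
mass O = 1.81 − (1.174 + 0.2462) = 0.3902 g → mol O = 0.3902 ÷ 15.999 = 0.02439 mol
Divide by the smallest (0.02439 mol): C 4.006, H 10.013, O 1.000

C4H10O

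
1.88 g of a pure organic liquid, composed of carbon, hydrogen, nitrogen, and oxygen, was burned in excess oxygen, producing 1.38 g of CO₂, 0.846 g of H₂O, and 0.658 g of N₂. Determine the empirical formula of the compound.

mol C = 1.38 g CO₂ ÷ 44.009 g/mol = 0.03136 mol
mol H = 2 × 0.846 g H₂O ÷ 18.015 g/mol = 0.09392 mol
mol N = 2 × 0.658 g N₂ ÷ 28.014 g/mol = 0.04698 mol
mass O = 1.88 − (0.3766 + 0.09467 + 0.6580) = 0.7507 g → mol O = 0.7507 ÷ 15.999 = 0.04692 mol
Divide by the smallest (0.03136 mol): C 1.000, H 2.995, N 1.498, O 1.496
Multiplying each by 2 gives whole numbers: C 2.00, H 5.99, N 3.00, O 2.99

C2H6N3O3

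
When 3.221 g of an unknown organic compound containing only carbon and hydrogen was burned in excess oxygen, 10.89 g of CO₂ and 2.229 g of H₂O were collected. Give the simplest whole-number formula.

mol C = 10.89 g CO₂ ÷ 44.009 g/mol = 0.24745 mol
mol H = 2 × 2.229 g H₂O ÷ 18.015 g/mol = 0.24746 mol
Divide by the smallest (0.24745 mol): C 1.000, H 1.000

CH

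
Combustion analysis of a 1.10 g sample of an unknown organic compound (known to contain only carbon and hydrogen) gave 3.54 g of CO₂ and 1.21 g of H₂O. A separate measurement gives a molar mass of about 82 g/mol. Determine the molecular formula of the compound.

C6H10

mol C = 3.54 g CO₂ ÷ 44.009 g/mol = 0.08044 mol
mol H = 2 × 1.21 g H₂O ÷ 18.015 g/mol = 0.1343 mol
Divide by the smallest (0.08044 mol): C 1.000, H 1.670
Multiplying each by 3 gives whole numbers: C 3.00, H 5.01
Empirical formula: C3H5
Empirical-formula mass = 41.07 g/mol; 82 ÷ 41.07 ≈ 2, so the molecular formula is C6H10.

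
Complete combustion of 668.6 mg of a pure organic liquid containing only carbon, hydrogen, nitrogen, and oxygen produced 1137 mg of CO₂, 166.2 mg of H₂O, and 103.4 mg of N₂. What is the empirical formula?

mol C = 1.137 g CO₂ ÷ 44.009 g/mol = 0.025836 mol
mol H = 2 × 0.1662 g H₂O ÷ 18.015 g/mol = 0.018451 mol
mol N = 2 × 0.1034 g N₂ ÷ 28.014 g/mol = 0.0073820 mol
mass O = 0.6686 − (0.31031 + 0.018599 + 0.10340) = 0.23629 g → mol O = 0.23629 ÷ 15.999 = 0.014769 mol
Divide by the smallest (0.0073820 mol): C 3.500, H 2.499, N 1.000, O 2.001
Multiplying each by 2 gives whole numbers: C 7.00, H 5.00, N 2.00, O 4.00

C7H5N2O4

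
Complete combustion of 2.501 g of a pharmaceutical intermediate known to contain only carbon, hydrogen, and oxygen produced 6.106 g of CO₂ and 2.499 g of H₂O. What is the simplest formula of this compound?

C4H8O

mol C = 6.106 g CO₂ ÷ 44.009 g/mol = 0.13874 mol
mol H = 2 × 2.499 g H₂O ÷ 18.015 g/mol = 0.27744 mol
mass O = 2.501 − (1.6665 + 0.27965) = 0.55489 g → mol O = 0.55489 ÷ 15.999 = 0.034683 mol
Divide by the smallest (0.034683 mol): C 4.000, H 7.999, O 1.000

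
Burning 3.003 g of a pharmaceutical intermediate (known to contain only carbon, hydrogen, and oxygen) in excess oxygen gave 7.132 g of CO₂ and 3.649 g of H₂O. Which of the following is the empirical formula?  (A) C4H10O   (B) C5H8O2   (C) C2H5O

(A) C4H10O

mol C = 7.132 g CO₂ ÷ 44.009 g/mol = 0.16206 mol
mol H = 2 × 3.649 g H₂O ÷ 18.015 g/mol = 0.40511 mol
mass O = 3.003 − (1.9465 + 0.40835) = 0.64818 g → mol O = 0.64818 ÷ 15.999 = 0.040514 mol
Divide by the smallest (0.040514 mol): C 4.000, H 9.999, O 1.000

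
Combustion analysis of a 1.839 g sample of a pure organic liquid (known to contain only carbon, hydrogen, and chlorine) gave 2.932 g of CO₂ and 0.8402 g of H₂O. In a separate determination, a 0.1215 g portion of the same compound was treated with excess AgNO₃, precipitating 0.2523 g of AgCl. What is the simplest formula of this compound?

C5H7Cl2

mol C = 2.932 g CO₂ ÷ 44.009 g/mol = 0.066623 mol
mol H = 2 × 0.8402 g H₂O ÷ 18.015 g/mol = 0.093278 mol
From the AgCl data: mol Cl per gram of compound = (0.2523 ÷ 143.318) ÷ 0.1215 = 0.014489 mol/g, so in the 1.839 g combustion sample mol Cl = 0.026645 mol
Divide by the smallest (0.026645 mol): C 2.500, H 3.501, Cl 1.000
Multiplying each by 2 gives whole numbers: C 5.00, H 7.00, Cl 2.00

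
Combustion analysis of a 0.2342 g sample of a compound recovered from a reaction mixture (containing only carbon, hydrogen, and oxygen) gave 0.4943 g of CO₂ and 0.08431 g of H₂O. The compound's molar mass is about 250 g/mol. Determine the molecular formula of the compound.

mol C = 0.4943 g CO₂ ÷ 44.009 g/mol = 0.011232 mol
mol H = 2 × 0.08431 g H₂O ÷ 18.015 g/mol = 0.0093600 mol
mass O = 0.2342 − (0.13491 + 0.0094349) = 0.089860 g → mol O = 0.089860 ÷ 15.999 = 0.0056166 mol
Divide by the smallest (0.0056166 mol): C 2.000, H 1.666, O 1.000
Multiplying each by 3 gives whole numbers: C 6.00, H 5.00, O 3.00
Empirical formula: C6H5O3
Empirical-formula mass = 125.10 g/mol; 250 ÷ 125.10 ≈ 2, so the molecular formula is C12H10O6.

C12H10O6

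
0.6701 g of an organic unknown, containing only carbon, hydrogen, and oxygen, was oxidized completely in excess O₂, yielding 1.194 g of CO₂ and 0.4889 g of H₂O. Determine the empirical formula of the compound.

mol C = 1.194 g CO₂ ÷ 44.009 g/mol = 0.027131 mol
mol H = 2 × 0.4889 g H₂O ÷ 18.015 g/mol = 0.054277 mol
mass O = 0.6701 − (0.32587 + 0.054711) = 0.28952 g → mol O = 0.28952 ÷ 15.999 = 0.018096 mol
Divide by the smallest (0.018096 mol): C 1.499, H 2.999, O 1.000
Multiplying each by 2 gives whole numbers: C 3.00, H 6.00, O 2.00

C3H6O2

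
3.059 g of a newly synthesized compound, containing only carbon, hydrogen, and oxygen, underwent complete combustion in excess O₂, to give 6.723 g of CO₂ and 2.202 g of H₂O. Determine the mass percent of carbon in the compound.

mol C = 6.723 g CO₂ ÷ 44.009 g/mol = 0.15276 mol
mol H = 2 × 2.202 g H₂O ÷ 18.015 g/mol = 0.24446 mol
mass O = 3.059 − (1.8349 + 0.24642) = 0.97773 g → mol O = 0.97773 ÷ 15.999 = 0.061112 mol
mass % C = 1.8349 g ÷ 3.059 g × 100%

59.98%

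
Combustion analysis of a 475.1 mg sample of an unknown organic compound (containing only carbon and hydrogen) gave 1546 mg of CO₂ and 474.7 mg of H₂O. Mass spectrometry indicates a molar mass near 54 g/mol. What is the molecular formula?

C4H6

mol C = 1.546 g CO₂ ÷ 44.009 g/mol = 0.035129 mol
mol H = 2 × 0.4747 g H₂O ÷ 18.015 g/mol = 0.052701 mol
Divide by the smallest (0.035129 mol): C 1.000, H 1.500
Multiplying each by 2 gives whole numbers: C 2.00, H 3.00
Empirical formula: C2H3
Empirical-formula mass = 27.05 g/mol; 54 ÷ 27.05 ≈ 2, so the molecular formula is C4H6.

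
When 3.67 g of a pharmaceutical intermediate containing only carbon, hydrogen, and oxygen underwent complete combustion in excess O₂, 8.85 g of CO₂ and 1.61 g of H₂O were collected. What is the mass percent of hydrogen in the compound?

4.9%

mol C = 8.85 g CO₂ ÷ 44.009 g/mol = 0.2011 mol
mol H = 2 × 1.61 g H₂O ÷ 18.015 g/mol = 0.1787 mol
mass O = 3.67 − (2.415 + 0.1802) = 1.074 g → mol O = 1.074 ÷ 15.999 = 0.06716 mol
mass % H = 0.1802 g ÷ 3.67 g × 100%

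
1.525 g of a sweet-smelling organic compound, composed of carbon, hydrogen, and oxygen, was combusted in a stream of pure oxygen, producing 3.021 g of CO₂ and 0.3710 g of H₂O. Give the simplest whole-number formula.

C5H3O3

mol C = 3.021 g CO₂ ÷ 44.009 g/mol = 0.068645 mol
mol H = 2 × 0.3710 g H₂O ÷ 18.015 g/mol = 0.041188 mol
mass O = 1.525 − (0.82450 + 0.041517) = 0.65899 g → mol O = 0.65899 ÷ 15.999 = 0.041189 mol
Divide by the smallest (0.041188 mol): C 1.667, H 1.000, O 1.000
Multiplying each by 3 gives whole numbers: C 5.00, H 3.00, O 3.00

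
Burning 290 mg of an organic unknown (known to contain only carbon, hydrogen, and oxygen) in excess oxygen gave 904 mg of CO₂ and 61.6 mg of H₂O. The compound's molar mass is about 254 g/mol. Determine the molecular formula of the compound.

mol C = 0.904 g CO₂ ÷ 44.009 g/mol = 0.02054 mol
mol H = 2 × 0.0616 g H₂O ÷ 18.015 g/mol = 0.006839 mol
mass O = 0.290 − (0.2467 + 0.006893) = 0.03639 g → mol O = 0.03639 ÷ 15.999 = 0.002274 mol
Divide by the smallest (0.002274 mol): C 9.032, H 3.007, O 1.000
Empirical formula: C9H3O
Empirical-formula mass = 127.12 g/mol; 254 ÷ 127.12 ≈ 2, so the molecular formula is C18H6O2.

C18H6O2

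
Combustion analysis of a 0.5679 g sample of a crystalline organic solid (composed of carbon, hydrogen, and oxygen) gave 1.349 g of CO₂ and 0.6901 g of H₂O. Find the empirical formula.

C4H10O

mol C = 1.349 g CO₂ ÷ 44.009 g/mol = 0.030653 mol
mol H = 2 × 0.6901 g H₂O ÷ 18.015 g/mol = 0.076614 mol
mass O = 0.5679 − (0.36817 + 0.077227) = 0.12250 g → mol O = 0.12250 ÷ 15.999 = 0.0076569 mol
Divide by the smallest (0.0076569 mol): C 4.003, H 10.006, O 1.000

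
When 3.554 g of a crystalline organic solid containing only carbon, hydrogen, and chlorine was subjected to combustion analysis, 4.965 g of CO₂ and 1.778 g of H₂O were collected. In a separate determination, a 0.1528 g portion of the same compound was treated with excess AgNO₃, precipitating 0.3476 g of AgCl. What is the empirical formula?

C4H7Cl2

mol C = 4.965 g CO₂ ÷ 44.009 g/mol = 0.11282 mol
mol H = 2 × 1.778 g H₂O ÷ 18.015 g/mol = 0.19739 mol
From the AgCl data: mol Cl per gram of compound = (0.3476 ÷ 143.318) ÷ 0.1528 = 0.015873 mol/g, so in the 3.554 g combustion sample mol Cl = 0.056412 mol
Divide by the smallest (0.056412 mol): C 2.000, H 3.499, Cl 1.000
Multiplying each by 2 gives whole numbers: C 4.00, H 7.00, Cl 2.00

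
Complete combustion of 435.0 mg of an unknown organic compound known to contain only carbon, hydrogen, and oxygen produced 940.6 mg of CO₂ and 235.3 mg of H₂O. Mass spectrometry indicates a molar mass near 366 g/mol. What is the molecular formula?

C18H22O8

mol C = 0.9406 g CO₂ ÷ 44.009 g/mol = 0.021373 mol
mol H = 2 × 0.2353 g H₂O ÷ 18.015 g/mol = 0.026123 mol
mass O = 0.4350 − (0.25671 + 0.026332) = 0.15196 g → mol O = 0.15196 ÷ 15.999 = 0.0094980 mol
Divide by the smallest (0.0094980 mol): C 2.250, H 2.750, O 1.000
Multiplying each by 4 gives whole numbers: C 9.00, H 11.00, O 4.00
Empirical formula: C9H11O4
Empirical-formula mass = 183.18 g/mol; 366 ÷ 183.18 ≈ 2, so the molecular formula is C18H22O8.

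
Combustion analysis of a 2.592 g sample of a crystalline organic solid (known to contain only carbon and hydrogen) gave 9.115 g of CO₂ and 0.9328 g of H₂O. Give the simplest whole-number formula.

C2H

mol C = 9.115 g CO₂ ÷ 44.009 g/mol = 0.20712 mol
mol H = 2 × 0.9328 g H₂O ÷ 18.015 g/mol = 0.10356 mol
Divide by the smallest (0.10356 mol): C 2.000, H 1.000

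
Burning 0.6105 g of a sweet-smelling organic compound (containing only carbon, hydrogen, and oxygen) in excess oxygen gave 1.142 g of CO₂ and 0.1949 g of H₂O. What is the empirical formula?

mol C = 1.142 g CO₂ ÷ 44.009 g/mol = 0.025949 mol
mol H = 2 × 0.1949 g H₂O ÷ 18.015 g/mol = 0.021638 mol
mass O = 0.6105 − (0.31168 + 0.021811) = 0.27701 g → mol O = 0.27701 ÷ 15.999 = 0.017314 mol
Divide by the smallest (0.017314 mol): C 1.499, H 1.250, O 1.000
Multiplying each by 4 gives whole numbers: C 5.99, H 5.00, O 4.00

C6H5O4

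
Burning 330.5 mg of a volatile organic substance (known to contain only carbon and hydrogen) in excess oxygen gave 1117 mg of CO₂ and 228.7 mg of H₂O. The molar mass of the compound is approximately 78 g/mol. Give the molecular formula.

C6H6

mol C = 1.117 g CO₂ ÷ 44.009 g/mol = 0.025381 mol
mol H = 2 × 0.2287 g H₂O ÷ 18.015 g/mol = 0.025390 mol
Divide by the smallest (0.025381 mol): C 1.000, H 1.000
Empirical formula: CH
Empirical-formula mass = 13.02 g/mol; 78 ÷ 13.02 ≈ 6, so the molecular formula is C6H6.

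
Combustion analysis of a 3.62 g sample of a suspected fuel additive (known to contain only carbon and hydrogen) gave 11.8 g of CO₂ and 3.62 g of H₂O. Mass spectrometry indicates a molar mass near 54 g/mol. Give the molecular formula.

mol C = 11.8 g CO₂ ÷ 44.009 g/mol = 0.2681 mol
mol H = 2 × 3.62 g H₂O ÷ 18.015 g/mol = 0.4019 mol
Divide by the smallest (0.2681 mol): C 1.000, H 1.499
Multiplying each by 2 gives whole numbers: C 2.00, H 3.00
Empirical formula: C2H3
Empirical-formula mass = 27.05 g/mol; 54 ÷ 27.05 ≈ 2, so the molecular formula is C4H6.

C4H6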